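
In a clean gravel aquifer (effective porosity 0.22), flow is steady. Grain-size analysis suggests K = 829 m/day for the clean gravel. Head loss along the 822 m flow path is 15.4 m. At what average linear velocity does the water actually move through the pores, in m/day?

70.6

Hydraulic gradient i = Δh / L = 15.4 / 822 = 0.01873.
Darcy flux q = K · i = 829.0 × 0.01873 = 15.53 m/day.
Seepage velocity v = q / n_e = 15.53 / 0.22 = 70.60 m/day.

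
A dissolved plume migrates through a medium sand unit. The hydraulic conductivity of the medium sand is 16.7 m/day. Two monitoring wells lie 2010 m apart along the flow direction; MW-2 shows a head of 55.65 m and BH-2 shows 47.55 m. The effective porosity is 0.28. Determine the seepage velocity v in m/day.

Hydraulic gradient i = (55.65 − 47.55) / 2010 = 8.1 / 2010 = 0.004030.
Darcy flux q = K · i = 16.70 × 0.004030 = 0.06730 m/day.
Seepage velocity v = q / n_e = 0.06730 / 0.28 = 0.2404 m/day.

0.240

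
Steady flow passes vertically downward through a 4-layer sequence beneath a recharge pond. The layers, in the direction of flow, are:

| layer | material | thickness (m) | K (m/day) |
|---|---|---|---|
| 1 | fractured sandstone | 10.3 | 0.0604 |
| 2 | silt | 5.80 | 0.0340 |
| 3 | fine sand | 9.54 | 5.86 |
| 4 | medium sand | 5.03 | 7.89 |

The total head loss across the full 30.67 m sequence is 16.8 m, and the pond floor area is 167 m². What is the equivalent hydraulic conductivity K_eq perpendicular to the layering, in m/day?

0.0893

Flow is perpendicular to layering, so the layers act in series and the equivalent K is the thickness-weighted harmonic mean.
Total thickness L = 10.3 + 5.80 + 9.54 + 5.03 = 30.67 m.
Σ(b_i/K_i) = 10.3/0.0604 + 5.80/0.0340 + 9.54/5.86 + 5.03/7.89 = 343.4 d.
K_eq = L / Σ(b_i/K_i) = 30.67 / 343.4 = 0.08932 m/day.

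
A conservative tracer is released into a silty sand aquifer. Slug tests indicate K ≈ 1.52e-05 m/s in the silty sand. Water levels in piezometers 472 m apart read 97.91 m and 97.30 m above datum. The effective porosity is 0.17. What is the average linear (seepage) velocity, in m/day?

0.00998

Convert K: 1.52e-05 m/s × 86400 = 1.313 m/day.
Hydraulic gradient i = (97.91 − 97.30) / 472 = 0.61 / 472 = 0.001292.
Darcy flux q = K · i = 1.313 × 0.001292 = 0.001697 m/day.
Seepage velocity v = q / n_e = 0.001697 / 0.17 = 0.009984 m/day.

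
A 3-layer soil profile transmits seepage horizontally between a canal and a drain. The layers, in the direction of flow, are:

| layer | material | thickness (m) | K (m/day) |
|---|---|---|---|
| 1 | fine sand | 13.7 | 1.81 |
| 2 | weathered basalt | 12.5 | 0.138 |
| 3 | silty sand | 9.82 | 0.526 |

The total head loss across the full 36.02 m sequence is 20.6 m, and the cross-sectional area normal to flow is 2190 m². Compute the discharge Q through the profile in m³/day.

Flow is perpendicular to layering, so the layers act in series and the equivalent K is the thickness-weighted harmonic mean.
Total thickness L = 13.7 + 12.5 + 9.82 = 36.02 m.
Σ(b_i/K_i) = 13.7/1.81 + 12.5/0.138 + 9.82/0.526 = 116.8 d.
K_eq = L / Σ(b_i/K_i) = 36.02 / 116.8 = 0.3083 m/day.
Q = K_eq · A · (Δh/L) = 0.3083 × 2190 × (20.6/36.02) = 386.2 m³/day.

386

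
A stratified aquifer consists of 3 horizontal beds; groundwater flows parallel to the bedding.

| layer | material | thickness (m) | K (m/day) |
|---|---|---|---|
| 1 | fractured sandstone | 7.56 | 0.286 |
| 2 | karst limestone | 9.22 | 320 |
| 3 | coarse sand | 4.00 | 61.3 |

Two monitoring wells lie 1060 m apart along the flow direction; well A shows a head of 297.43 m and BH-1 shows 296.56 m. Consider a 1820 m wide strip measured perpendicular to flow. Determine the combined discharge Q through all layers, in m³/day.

Flow is parallel to layering, so each bed carries its own Darcy discharge and the transmissivities add.
Σ(K_i·b_i) = 0.286×7.56 + 320×9.22 + 61.3×4.00 = 3198 m²/day.
Hydraulic gradient i = (297.43 − 296.56) / 1060 = 0.87 / 1060 = 0.0008208.
Q = Σ(K_i·b_i) · W · i = 3198 × 1820 × 0.0008208 = 4777 m³/day.

4780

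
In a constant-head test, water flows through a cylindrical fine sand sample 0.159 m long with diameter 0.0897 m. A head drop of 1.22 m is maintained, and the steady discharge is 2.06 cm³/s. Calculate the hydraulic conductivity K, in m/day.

3.67

Cross-sectional area A = π·(d/2)² = π × (0.0897/2)² = 0.006319 m².
Convert discharge: 2.06 cm³/s = 2.060e-06 m³/s.
Darcy's law rearranged: K = Q·L / (A·Δh) = 2.060e-06 × 0.159 / (0.006319 × 1.22) = 4.248e-05 m/s = 3.671 m/day.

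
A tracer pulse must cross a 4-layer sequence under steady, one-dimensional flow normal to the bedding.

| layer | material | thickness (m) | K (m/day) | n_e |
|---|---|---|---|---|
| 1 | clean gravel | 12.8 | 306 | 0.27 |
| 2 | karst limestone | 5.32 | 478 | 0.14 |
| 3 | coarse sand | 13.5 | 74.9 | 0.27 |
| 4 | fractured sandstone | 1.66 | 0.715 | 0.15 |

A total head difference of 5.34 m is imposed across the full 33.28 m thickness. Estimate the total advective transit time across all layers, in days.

With flow normal to the layers, continuity requires the same specific discharge q through every layer.
Σ(b_i/K_i) = 12.8/306 + 5.32/478 + 13.5/74.9 + 1.66/0.715 = 2.555 d.
q = Δh / Σ(b_i/K_i) = 5.34 / 2.555 = 2.090 m/day.
In each layer the seepage velocity is v_i = q/n_i, so the layer transit time is t_i = b_i·n_i / q:
  layer 1 (clean gravel): t_1 = 12.8 × 0.27 / 2.090 = 1.653 d
  layer 2 (karst limestone): t_2 = 5.32 × 0.14 / 2.090 = 0.3563 d
  layer 3 (coarse sand): t_3 = 13.5 × 0.27 / 2.090 = 1.744 d
  layer 4 (fractured sandstone): t_4 = 1.66 × 0.15 / 2.090 = 0.1191 d
Total t = Σ t_i = 3.873 days.

3.87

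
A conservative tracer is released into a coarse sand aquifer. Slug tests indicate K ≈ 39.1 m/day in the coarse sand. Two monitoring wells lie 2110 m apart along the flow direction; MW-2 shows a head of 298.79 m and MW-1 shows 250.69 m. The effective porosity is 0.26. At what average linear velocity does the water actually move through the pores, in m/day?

3.43

Hydraulic gradient i = (298.79 − 250.69) / 2110 = 48.1 / 2110 = 0.02280.
Darcy flux q = K · i = 39.10 × 0.02280 = 0.8913 m/day.
Seepage velocity v = q / n_e = 0.8913 / 0.26 = 3.428 m/day.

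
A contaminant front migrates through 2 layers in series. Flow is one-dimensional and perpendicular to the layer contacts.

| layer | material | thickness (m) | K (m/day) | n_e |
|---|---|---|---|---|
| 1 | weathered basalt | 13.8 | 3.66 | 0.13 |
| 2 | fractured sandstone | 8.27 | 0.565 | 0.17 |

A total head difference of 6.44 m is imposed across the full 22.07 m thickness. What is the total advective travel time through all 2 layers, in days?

With flow normal to the layers, continuity requires the same specific discharge q through every layer.
Σ(b_i/K_i) = 13.8/3.66 + 8.27/0.565 = 18.41 d.
q = Δh / Σ(b_i/K_i) = 6.44 / 18.41 = 0.3499 m/day.
In each layer the seepage velocity is v_i = q/n_i, so the layer transit time is t_i = b_i·n_i / q:
  layer 1 (weathered basalt): t_1 = 13.8 × 0.13 / 0.3499 = 5.128 d
  layer 2 (fractured sandstone): t_2 = 8.27 × 0.17 / 0.3499 = 4.019 d
Total t = Σ t_i = 9.146 days.

9.15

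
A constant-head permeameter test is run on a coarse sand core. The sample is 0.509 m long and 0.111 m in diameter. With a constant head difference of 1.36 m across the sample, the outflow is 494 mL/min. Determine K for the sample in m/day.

Cross-sectional area A = π·(d/2)² = π × (0.111/2)² = 0.009677 m².
Convert discharge: 494 mL/min = 8.233e-06 m³/s.
Darcy's law rearranged: K = Q·L / (A·Δh) = 8.233e-06 × 0.509 / (0.009677 × 1.36) = 0.0003184 m/s = 27.51 m/day.

27.5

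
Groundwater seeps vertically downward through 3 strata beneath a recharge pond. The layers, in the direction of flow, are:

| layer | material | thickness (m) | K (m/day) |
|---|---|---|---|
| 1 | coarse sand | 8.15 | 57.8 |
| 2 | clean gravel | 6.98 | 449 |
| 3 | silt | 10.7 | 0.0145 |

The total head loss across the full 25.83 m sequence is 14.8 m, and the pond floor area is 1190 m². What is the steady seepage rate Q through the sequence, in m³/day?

23.9

Flow is perpendicular to layering, so the layers act in series and the equivalent K is the thickness-weighted harmonic mean.
Total thickness L = 8.15 + 6.98 + 10.7 = 25.83 m.
Σ(b_i/K_i) = 8.15/57.8 + 6.98/449 + 10.7/0.0145 = 738.1 d.
K_eq = L / Σ(b_i/K_i) = 25.83 / 738.1 = 0.03500 m/day.
Q = K_eq · A · (Δh/L) = 0.03500 × 1190 × (14.8/25.83) = 23.86 m³/day.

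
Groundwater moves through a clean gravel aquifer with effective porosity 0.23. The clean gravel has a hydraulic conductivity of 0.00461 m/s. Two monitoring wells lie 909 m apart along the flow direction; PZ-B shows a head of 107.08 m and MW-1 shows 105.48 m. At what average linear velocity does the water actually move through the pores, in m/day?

Convert K: 0.00461 m/s × 86400 = 398.3 m/day.
Hydraulic gradient i = (107.08 − 105.48) / 909 = 1.6 / 909 = 0.001760.
Darcy flux q = K · i = 398.3 × 0.001760 = 0.7011 m/day.
Seepage velocity v = q / n_e = 0.7011 / 0.23 = 3.048 m/day.

3.05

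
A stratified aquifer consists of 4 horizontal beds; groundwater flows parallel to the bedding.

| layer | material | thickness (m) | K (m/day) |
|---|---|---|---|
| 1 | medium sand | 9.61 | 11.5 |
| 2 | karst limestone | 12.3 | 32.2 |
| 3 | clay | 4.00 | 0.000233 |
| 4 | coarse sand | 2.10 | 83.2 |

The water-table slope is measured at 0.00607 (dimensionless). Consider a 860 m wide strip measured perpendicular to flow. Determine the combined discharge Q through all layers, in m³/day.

3560

Flow is parallel to layering, so each bed carries its own Darcy discharge and the transmissivities add.
Σ(K_i·b_i) = 11.5×9.61 + 32.2×12.3 + 0.000233×4.00 + 83.2×2.10 = 681.3 m²/day.
Hydraulic gradient i = 0.00607.
Q = Σ(K_i·b_i) · W · i = 681.3 × 860 × 0.006070 = 3557 m³/day.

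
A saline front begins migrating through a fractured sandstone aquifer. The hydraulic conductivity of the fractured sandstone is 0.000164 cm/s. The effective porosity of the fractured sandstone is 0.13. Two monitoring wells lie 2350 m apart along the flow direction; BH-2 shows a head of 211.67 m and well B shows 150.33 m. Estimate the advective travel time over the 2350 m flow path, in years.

226

Convert K: 0.000164 cm/s × 864 = 0.1417 m/day.
Hydraulic gradient i = (211.67 − 150.33) / 2350 = 61.34 / 2350 = 0.02610.
Darcy flux q = K · i = 0.1417 × 0.02610 = 0.003699 m/day.
Seepage velocity v = q / n_e = 0.003699 / 0.13 = 0.02845 m/day.
Travel time t = L / v = 2350 / 0.02845 = 82600 days = 226.1 years.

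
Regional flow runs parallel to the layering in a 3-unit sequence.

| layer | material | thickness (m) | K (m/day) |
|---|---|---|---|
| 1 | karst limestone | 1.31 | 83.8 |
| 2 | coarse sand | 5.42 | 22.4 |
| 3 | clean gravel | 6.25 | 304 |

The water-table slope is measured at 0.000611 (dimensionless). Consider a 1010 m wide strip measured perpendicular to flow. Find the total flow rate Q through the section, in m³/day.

1320

Flow is parallel to layering, so each bed carries its own Darcy discharge and the transmissivities add.
Σ(K_i·b_i) = 83.8×1.31 + 22.4×5.42 + 304×6.25 = 2131 m²/day.
Hydraulic gradient i = 0.000611.
Q = Σ(K_i·b_i) · W · i = 2131 × 1010 × 0.0006110 = 1315 m³/day.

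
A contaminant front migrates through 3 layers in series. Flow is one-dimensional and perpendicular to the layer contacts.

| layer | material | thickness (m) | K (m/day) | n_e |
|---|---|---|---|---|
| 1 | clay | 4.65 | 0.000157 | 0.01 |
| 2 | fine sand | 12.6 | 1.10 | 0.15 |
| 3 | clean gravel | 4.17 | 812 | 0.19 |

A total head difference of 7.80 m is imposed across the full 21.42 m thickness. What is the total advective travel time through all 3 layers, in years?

With flow normal to the layers, continuity requires the same specific discharge q through every layer.
Σ(b_i/K_i) = 4.65/0.000157 + 12.6/1.10 + 4.17/812 = 29629 d.
q = Δh / Σ(b_i/K_i) = 7.80 / 29629 = 0.0002633 m/day.
In each layer the seepage velocity is v_i = q/n_i, so the layer transit time is t_i = b_i·n_i / q:
  layer 1 (clay): t_1 = 4.65 × 0.01 / 0.0002633 = 176.6 d
  layer 2 (fine sand): t_2 = 12.6 × 0.15 / 0.0002633 = 7179 d
  layer 3 (clean gravel): t_3 = 4.17 × 0.19 / 0.0002633 = 3010 d
Total t = Σ t_i = 10366 days = 28.38 years.

28.4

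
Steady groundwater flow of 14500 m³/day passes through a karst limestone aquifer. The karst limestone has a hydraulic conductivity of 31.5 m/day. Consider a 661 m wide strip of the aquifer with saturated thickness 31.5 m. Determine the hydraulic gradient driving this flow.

Cross-sectional area A = 661 × 31.5 = 20822 m².
From Q = K·A·i, i = Q / (K·A) = 14500 / (31.50 × 20822) = 0.02211.

0.0221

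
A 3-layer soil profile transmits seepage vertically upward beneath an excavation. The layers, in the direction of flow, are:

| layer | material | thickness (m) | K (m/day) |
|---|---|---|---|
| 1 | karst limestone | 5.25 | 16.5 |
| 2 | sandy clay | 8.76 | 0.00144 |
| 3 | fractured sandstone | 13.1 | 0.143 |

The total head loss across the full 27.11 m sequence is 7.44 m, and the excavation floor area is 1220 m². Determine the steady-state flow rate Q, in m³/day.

1.47

Flow is perpendicular to layering, so the layers act in series and the equivalent K is the thickness-weighted harmonic mean.
Total thickness L = 5.25 + 8.76 + 13.1 = 27.11 m.
Σ(b_i/K_i) = 5.25/16.5 + 8.76/0.00144 + 13.1/0.143 = 6175 d.
K_eq = L / Σ(b_i/K_i) = 27.11 / 6175 = 0.004390 m/day.
Q = K_eq · A · (Δh/L) = 0.004390 × 1220 × (7.44/27.11) = 1.470 m³/day.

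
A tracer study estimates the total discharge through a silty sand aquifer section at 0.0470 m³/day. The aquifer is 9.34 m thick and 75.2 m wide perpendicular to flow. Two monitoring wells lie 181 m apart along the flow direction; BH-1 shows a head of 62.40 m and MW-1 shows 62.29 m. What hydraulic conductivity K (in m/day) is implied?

0.110

Cross-sectional area A = 75.2 × 9.34 = 702.4 m².
Hydraulic gradient i = (62.40 − 62.29) / 181 = 0.11 / 181 = 0.0006077.
From Q = K·A·i, K = Q / (A·i) = 0.0470 / (702.4 × 0.0006077) = 0.1101 m/day.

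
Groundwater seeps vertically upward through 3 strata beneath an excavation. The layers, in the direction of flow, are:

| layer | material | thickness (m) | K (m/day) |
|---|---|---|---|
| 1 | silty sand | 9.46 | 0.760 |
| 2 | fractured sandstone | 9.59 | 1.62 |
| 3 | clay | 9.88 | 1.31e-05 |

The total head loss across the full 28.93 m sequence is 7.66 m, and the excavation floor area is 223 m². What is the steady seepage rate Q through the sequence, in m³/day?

Flow is perpendicular to layering, so the layers act in series and the equivalent K is the thickness-weighted harmonic mean.
Total thickness L = 9.46 + 9.59 + 9.88 = 28.93 m.
Σ(b_i/K_i) = 9.46/0.760 + 9.59/1.62 + 9.88/1.31e-05 = 7.542e+05 d.
K_eq = L / Σ(b_i/K_i) = 28.93 / 7.542e+05 = 3.836e-05 m/day.
Q = K_eq · A · (Δh/L) = 3.836e-05 × 223 × (7.66/28.93) = 0.002265 m³/day.

0.00226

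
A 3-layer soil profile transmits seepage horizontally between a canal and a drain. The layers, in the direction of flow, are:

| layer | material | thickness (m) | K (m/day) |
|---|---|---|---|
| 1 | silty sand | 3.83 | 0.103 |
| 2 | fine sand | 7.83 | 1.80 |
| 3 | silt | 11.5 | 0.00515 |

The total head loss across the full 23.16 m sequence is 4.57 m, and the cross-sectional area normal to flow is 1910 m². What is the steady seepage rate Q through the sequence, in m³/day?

3.84

Flow is perpendicular to layering, so the layers act in series and the equivalent K is the thickness-weighted harmonic mean.
Total thickness L = 3.83 + 7.83 + 11.5 = 23.16 m.
Σ(b_i/K_i) = 3.83/0.103 + 7.83/1.80 + 11.5/0.00515 = 2275 d.
K_eq = L / Σ(b_i/K_i) = 23.16 / 2275 = 0.01018 m/day.
Q = K_eq · A · (Δh/L) = 0.01018 × 1910 × (4.57/23.16) = 3.838 m³/day.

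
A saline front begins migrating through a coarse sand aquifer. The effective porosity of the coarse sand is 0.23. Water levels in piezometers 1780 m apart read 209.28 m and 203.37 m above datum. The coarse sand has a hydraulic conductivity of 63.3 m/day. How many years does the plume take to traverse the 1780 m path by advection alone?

Hydraulic gradient i = (209.28 − 203.37) / 1780 = 5.91 / 1780 = 0.003320.
Darcy flux q = K · i = 63.30 × 0.003320 = 0.2102 m/day.
Seepage velocity v = q / n_e = 0.2102 / 0.23 = 0.9138 m/day.
Travel time t = L / v = 1780 / 0.9138 = 1948 days = 5.333 years.

5.33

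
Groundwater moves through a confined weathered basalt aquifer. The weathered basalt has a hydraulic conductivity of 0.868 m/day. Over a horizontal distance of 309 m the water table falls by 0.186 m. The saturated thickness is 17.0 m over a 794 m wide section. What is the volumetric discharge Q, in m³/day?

Cross-sectional area A = 794 × 17.0 = 13498 m².
Hydraulic gradient i = Δh / L = 0.186 / 309 = 0.0006019.
Darcy's law: Q = K · A · i = 0.8680 × 13498 × 0.0006019 = 7.053 m³/day.

7.05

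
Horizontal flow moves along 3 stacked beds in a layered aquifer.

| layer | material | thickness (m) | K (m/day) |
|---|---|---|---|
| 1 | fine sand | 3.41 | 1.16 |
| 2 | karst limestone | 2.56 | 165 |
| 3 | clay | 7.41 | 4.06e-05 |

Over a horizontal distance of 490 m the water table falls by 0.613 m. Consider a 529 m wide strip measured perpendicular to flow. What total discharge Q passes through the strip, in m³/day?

282

Flow is parallel to layering, so each bed carries its own Darcy discharge and the transmissivities add.
Σ(K_i·b_i) = 1.16×3.41 + 165×2.56 + 4.06e-05×7.41 = 426.4 m²/day.
Hydraulic gradient i = Δh / L = 0.613 / 490 = 0.001251.
Q = Σ(K_i·b_i) · W · i = 426.4 × 529 × 0.001251 = 282.2 m³/day.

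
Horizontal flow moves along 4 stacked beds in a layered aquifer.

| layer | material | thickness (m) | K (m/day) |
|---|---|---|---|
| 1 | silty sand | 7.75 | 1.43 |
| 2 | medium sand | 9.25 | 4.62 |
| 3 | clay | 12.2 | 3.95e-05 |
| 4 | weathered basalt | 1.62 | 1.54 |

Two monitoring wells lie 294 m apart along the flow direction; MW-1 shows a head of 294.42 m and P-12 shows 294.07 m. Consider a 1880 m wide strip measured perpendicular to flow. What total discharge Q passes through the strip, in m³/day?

126

Flow is parallel to layering, so each bed carries its own Darcy discharge and the transmissivities add.
Σ(K_i·b_i) = 1.43×7.75 + 4.62×9.25 + 3.95e-05×12.2 + 1.54×1.62 = 56.31 m²/day.
Hydraulic gradient i = (294.42 − 294.07) / 294 = 0.35 / 294 = 0.001190.
Q = Σ(K_i·b_i) · W · i = 56.31 × 1880 × 0.001190 = 126.0 m³/day.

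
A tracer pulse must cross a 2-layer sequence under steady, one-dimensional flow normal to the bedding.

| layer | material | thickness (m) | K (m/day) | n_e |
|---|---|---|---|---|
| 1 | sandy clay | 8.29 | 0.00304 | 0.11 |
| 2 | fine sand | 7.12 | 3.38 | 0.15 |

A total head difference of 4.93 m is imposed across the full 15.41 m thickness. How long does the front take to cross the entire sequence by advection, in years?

3.00

With flow normal to the layers, continuity requires the same specific discharge q through every layer.
Σ(b_i/K_i) = 8.29/0.00304 + 7.12/3.38 = 2729 d.
q = Δh / Σ(b_i/K_i) = 4.93 / 2729 = 0.001806 m/day.
In each layer the seepage velocity is v_i = q/n_i, so the layer transit time is t_i = b_i·n_i / q:
  layer 1 (sandy clay): t_1 = 8.29 × 0.11 / 0.001806 = 504.8 d
  layer 2 (fine sand): t_2 = 7.12 × 0.15 / 0.001806 = 591.2 d
Total t = Σ t_i = 1096 days = 3.001 years.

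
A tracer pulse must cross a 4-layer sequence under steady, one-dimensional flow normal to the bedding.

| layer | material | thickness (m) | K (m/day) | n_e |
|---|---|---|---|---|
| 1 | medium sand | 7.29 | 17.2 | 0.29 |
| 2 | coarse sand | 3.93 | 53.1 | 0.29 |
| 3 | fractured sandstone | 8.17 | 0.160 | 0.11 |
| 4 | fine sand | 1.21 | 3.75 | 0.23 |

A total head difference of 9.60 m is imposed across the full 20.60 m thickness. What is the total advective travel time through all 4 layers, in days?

23.9

With flow normal to the layers, continuity requires the same specific discharge q through every layer.
Σ(b_i/K_i) = 7.29/17.2 + 3.93/53.1 + 8.17/0.160 + 1.21/3.75 = 51.88 d.
q = Δh / Σ(b_i/K_i) = 9.60 / 51.88 = 0.1850 m/day.
In each layer the seepage velocity is v_i = q/n_i, so the layer transit time is t_i = b_i·n_i / q:
  layer 1 (medium sand): t_1 = 7.29 × 0.29 / 0.1850 = 11.43 d
  layer 2 (coarse sand): t_2 = 3.93 × 0.29 / 0.1850 = 6.159 d
  layer 3 (fractured sandstone): t_3 = 8.17 × 0.11 / 0.1850 = 4.857 d
  layer 4 (fine sand): t_4 = 1.21 × 0.23 / 0.1850 = 1.504 d
Total t = Σ t_i = 23.95 days.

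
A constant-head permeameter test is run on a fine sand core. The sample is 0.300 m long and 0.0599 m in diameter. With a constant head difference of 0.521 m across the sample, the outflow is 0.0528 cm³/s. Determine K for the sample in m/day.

Cross-sectional area A = π·(d/2)² = π × (0.0599/2)² = 0.002818 m².
Convert discharge: 0.0528 cm³/s = 5.280e-08 m³/s.
Darcy's law rearranged: K = Q·L / (A·Δh) = 5.280e-08 × 0.300 / (0.002818 × 0.521) = 1.079e-05 m/s = 0.9322 m/day.

0.932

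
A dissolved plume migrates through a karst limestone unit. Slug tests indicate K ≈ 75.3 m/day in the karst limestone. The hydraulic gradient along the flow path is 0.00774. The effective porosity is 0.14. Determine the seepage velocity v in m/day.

Hydraulic gradient i = 0.00774.
Darcy flux q = K · i = 75.30 × 0.007740 = 0.5828 m/day.
Seepage velocity v = q / n_e = 0.5828 / 0.14 = 4.163 m/day.

4.16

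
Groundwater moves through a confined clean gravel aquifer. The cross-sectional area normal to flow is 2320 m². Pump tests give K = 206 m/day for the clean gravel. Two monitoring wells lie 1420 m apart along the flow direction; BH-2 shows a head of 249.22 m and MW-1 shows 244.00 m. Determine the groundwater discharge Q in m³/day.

Hydraulic gradient i = (249.22 − 244.00) / 1420 = 5.22 / 1420 = 0.003676.
Darcy's law: Q = K · A · i = 206.0 × 2320 × 0.003676 = 1757 m³/day.

1760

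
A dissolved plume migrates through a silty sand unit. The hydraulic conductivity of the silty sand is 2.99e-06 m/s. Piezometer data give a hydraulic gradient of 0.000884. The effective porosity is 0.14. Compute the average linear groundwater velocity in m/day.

Convert K: 2.99e-06 m/s × 86400 = 0.2583 m/day.
Hydraulic gradient i = 0.000884.
Darcy flux q = K · i = 0.2583 × 0.0008840 = 0.0002284 m/day.
Seepage velocity v = q / n_e = 0.0002284 / 0.14 = 0.001631 m/day.

0.00163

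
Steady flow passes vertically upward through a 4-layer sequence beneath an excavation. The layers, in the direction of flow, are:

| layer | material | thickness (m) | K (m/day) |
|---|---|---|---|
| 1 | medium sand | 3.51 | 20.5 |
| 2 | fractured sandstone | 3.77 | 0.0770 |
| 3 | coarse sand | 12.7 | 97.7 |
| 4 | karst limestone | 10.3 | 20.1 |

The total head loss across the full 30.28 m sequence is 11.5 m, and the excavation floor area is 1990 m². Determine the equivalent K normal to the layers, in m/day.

Flow is perpendicular to layering, so the layers act in series and the equivalent K is the thickness-weighted harmonic mean.
Total thickness L = 3.51 + 3.77 + 12.7 + 10.3 = 30.28 m.
Σ(b_i/K_i) = 3.51/20.5 + 3.77/0.0770 + 12.7/97.7 + 10.3/20.1 = 49.77 d.
K_eq = L / Σ(b_i/K_i) = 30.28 / 49.77 = 0.6083 m/day.

0.608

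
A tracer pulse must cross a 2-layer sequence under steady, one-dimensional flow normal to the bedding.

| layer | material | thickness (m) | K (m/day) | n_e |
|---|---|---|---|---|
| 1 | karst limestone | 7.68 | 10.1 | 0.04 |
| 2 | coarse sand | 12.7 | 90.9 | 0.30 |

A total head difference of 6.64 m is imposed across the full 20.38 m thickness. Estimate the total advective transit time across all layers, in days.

With flow normal to the layers, continuity requires the same specific discharge q through every layer.
Σ(b_i/K_i) = 7.68/10.1 + 12.7/90.9 = 0.9001 d.
q = Δh / Σ(b_i/K_i) = 6.64 / 0.9001 = 7.377 m/day.
In each layer the seepage velocity is v_i = q/n_i, so the layer transit time is t_i = b_i·n_i / q:
  layer 1 (karst limestone): t_1 = 7.68 × 0.04 / 7.377 = 0.04164 d
  layer 2 (coarse sand): t_2 = 12.7 × 0.30 / 7.377 = 0.5165 d
Total t = Σ t_i = 0.5581 days.

0.558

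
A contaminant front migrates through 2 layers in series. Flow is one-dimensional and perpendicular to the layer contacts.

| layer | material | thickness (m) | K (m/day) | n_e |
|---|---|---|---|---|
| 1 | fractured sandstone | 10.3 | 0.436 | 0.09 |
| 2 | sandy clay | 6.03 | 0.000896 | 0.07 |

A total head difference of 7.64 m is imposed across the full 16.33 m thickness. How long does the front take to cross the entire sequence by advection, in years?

With flow normal to the layers, continuity requires the same specific discharge q through every layer.
Σ(b_i/K_i) = 10.3/0.436 + 6.03/0.000896 = 6754 d.
q = Δh / Σ(b_i/K_i) = 7.64 / 6754 = 0.001131 m/day.
In each layer the seepage velocity is v_i = q/n_i, so the layer transit time is t_i = b_i·n_i / q:
  layer 1 (fractured sandstone): t_1 = 10.3 × 0.09 / 0.001131 = 819.4 d
  layer 2 (sandy clay): t_2 = 6.03 × 0.07 / 0.001131 = 373.1 d
Total t = Σ t_i = 1193 days = 3.265 years.

3.27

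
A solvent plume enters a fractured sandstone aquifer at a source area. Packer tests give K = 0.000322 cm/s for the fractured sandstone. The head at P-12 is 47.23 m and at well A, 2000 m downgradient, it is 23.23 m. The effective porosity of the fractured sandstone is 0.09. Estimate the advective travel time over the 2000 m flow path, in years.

148

Convert K: 0.000322 cm/s × 864 = 0.2782 m/day.
Hydraulic gradient i = (47.23 − 23.23) / 2000 = 24 / 2000 = 0.01200.
Darcy flux q = K · i = 0.2782 × 0.01200 = 0.003338 m/day.
Seepage velocity v = q / n_e = 0.003338 / 0.09 = 0.03709 m/day.
Travel time t = L / v = 2000 / 0.03709 = 53916 days = 147.6 years.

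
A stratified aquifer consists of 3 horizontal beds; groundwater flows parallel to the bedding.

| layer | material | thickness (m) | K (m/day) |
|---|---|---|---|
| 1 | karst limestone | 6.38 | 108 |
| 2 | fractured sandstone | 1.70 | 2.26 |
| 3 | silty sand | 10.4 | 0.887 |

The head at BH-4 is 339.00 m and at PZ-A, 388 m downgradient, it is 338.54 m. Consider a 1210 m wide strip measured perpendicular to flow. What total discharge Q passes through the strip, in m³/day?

Flow is parallel to layering, so each bed carries its own Darcy discharge and the transmissivities add.
Σ(K_i·b_i) = 108×6.38 + 2.26×1.70 + 0.887×10.4 = 702.1 m²/day.
Hydraulic gradient i = (339.00 − 338.54) / 388 = 0.46 / 388 = 0.001186.
Q = Σ(K_i·b_i) · W · i = 702.1 × 1210 × 0.001186 = 1007 m³/day.

1010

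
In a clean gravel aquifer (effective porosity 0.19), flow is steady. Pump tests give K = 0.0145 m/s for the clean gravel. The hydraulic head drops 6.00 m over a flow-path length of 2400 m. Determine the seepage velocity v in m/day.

Convert K: 0.0145 m/s × 86400 = 1253 m/day.
Hydraulic gradient i = Δh / L = 6.00 / 2400 = 0.002500.
Darcy flux q = K · i = 1253 × 0.002500 = 3.132 m/day.
Seepage velocity v = q / n_e = 3.132 / 0.19 = 16.48 m/day.

16.5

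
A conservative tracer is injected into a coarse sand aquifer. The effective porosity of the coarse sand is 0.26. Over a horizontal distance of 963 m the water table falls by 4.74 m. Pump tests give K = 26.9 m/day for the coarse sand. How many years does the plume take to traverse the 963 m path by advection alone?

5.18

Hydraulic gradient i = Δh / L = 4.74 / 963 = 0.004922.
Darcy flux q = K · i = 26.90 × 0.004922 = 0.1324 m/day.
Seepage velocity v = q / n_e = 0.1324 / 0.26 = 0.5092 m/day.
Travel time t = L / v = 963 / 0.5092 = 1891 days = 5.177 years.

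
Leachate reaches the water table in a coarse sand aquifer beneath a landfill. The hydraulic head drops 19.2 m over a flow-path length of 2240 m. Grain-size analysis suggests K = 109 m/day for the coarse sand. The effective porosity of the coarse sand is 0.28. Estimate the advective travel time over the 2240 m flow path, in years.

Hydraulic gradient i = Δh / L = 19.2 / 2240 = 0.008571.
Darcy flux q = K · i = 109.0 × 0.008571 = 0.9343 m/day.
Seepage velocity v = q / n_e = 0.9343 / 0.28 = 3.337 m/day.
Travel time t = L / v = 2240 / 3.337 = 671.3 days = 1.838 years.

1.84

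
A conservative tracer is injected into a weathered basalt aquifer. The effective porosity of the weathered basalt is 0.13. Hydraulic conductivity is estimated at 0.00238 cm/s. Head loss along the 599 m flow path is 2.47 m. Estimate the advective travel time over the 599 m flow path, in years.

25.1

Convert K: 0.00238 cm/s × 864 = 2.056 m/day.
Hydraulic gradient i = Δh / L = 2.47 / 599 = 0.004124.
Darcy flux q = K · i = 2.056 × 0.004124 = 0.008479 m/day.
Seepage velocity v = q / n_e = 0.008479 / 0.13 = 0.06523 m/day.
Travel time t = L / v = 599 / 0.06523 = 9184 days = 25.14 years.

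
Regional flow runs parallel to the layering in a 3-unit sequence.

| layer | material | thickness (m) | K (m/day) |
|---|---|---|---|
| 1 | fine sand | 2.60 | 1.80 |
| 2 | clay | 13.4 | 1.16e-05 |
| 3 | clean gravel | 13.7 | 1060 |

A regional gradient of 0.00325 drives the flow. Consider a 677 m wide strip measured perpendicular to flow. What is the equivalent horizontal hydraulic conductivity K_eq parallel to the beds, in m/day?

Flow is parallel to layering, so each bed carries its own Darcy discharge and the transmissivities add.
Σ(K_i·b_i) = 1.80×2.60 + 1.16e-05×13.4 + 1060×13.7 = 14527 m²/day.
Total thickness b = 29.70 m, so K_eq = Σ(K_i·b_i)/b = 489.1 m/day.

489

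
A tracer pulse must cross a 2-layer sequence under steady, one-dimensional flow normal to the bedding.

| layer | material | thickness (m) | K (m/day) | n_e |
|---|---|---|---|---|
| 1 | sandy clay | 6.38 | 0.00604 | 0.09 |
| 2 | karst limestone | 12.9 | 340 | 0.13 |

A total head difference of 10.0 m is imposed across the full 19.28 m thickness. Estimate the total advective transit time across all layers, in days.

238

With flow normal to the layers, continuity requires the same specific discharge q through every layer.
Σ(b_i/K_i) = 6.38/0.00604 + 12.9/340 = 1056 d.
q = Δh / Σ(b_i/K_i) = 10.0 / 1056 = 0.009467 m/day.
In each layer the seepage velocity is v_i = q/n_i, so the layer transit time is t_i = b_i·n_i / q:
  layer 1 (sandy clay): t_1 = 6.38 × 0.09 / 0.009467 = 60.65 d
  layer 2 (karst limestone): t_2 = 12.9 × 0.13 / 0.009467 = 177.1 d
Total t = Σ t_i = 237.8 days.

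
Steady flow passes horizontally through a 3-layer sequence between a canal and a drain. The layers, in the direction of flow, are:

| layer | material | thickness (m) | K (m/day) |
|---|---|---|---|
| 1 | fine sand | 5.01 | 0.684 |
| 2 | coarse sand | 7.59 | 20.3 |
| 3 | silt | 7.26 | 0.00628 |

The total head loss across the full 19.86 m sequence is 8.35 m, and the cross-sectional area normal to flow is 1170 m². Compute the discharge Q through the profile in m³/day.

8.39

Flow is perpendicular to layering, so the layers act in series and the equivalent K is the thickness-weighted harmonic mean.
Total thickness L = 5.01 + 7.59 + 7.26 = 19.86 m.
Σ(b_i/K_i) = 5.01/0.684 + 7.59/20.3 + 7.26/0.00628 = 1164 d.
K_eq = L / Σ(b_i/K_i) = 19.86 / 1164 = 0.01707 m/day.
Q = K_eq · A · (Δh/L) = 0.01707 × 1170 × (8.35/19.86) = 8.395 m³/day.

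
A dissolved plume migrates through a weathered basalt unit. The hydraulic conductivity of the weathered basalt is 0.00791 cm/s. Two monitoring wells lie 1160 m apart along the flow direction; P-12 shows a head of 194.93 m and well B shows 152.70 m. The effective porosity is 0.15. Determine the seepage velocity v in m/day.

1.66

Convert K: 0.00791 cm/s × 864 = 6.834 m/day.
Hydraulic gradient i = (194.93 − 152.70) / 1160 = 42.23 / 1160 = 0.03641.
Darcy flux q = K · i = 6.834 × 0.03641 = 0.2488 m/day.
Seepage velocity v = q / n_e = 0.2488 / 0.15 = 1.659 m/day.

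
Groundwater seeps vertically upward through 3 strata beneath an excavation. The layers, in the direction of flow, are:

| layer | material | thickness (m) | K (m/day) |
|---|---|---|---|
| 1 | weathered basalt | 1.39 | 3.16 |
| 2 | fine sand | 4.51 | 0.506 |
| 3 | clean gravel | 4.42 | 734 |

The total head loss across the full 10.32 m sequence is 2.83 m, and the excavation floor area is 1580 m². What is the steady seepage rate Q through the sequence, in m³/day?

Flow is perpendicular to layering, so the layers act in series and the equivalent K is the thickness-weighted harmonic mean.
Total thickness L = 1.39 + 4.51 + 4.42 = 10.32 m.
Σ(b_i/K_i) = 1.39/3.16 + 4.51/0.506 + 4.42/734 = 9.359 d.
K_eq = L / Σ(b_i/K_i) = 10.32 / 9.359 = 1.103 m/day.
Q = K_eq · A · (Δh/L) = 1.103 × 1580 × (2.83/10.32) = 477.8 m³/day.

478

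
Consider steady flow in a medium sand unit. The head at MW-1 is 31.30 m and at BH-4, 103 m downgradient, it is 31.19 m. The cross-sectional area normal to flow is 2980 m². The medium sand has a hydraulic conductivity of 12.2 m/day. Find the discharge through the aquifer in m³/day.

Hydraulic gradient i = (31.30 − 31.19) / 103 = 0.11 / 103 = 0.001068.
Darcy's law: Q = K · A · i = 12.20 × 2980 × 0.001068 = 38.83 m³/day.

38.8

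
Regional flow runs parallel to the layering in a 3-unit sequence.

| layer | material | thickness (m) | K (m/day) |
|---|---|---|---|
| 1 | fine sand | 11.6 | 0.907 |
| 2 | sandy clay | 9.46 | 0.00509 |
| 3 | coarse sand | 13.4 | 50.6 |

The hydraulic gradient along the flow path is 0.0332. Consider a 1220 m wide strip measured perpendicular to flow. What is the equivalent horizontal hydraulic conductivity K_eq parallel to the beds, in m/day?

20.0

Flow is parallel to layering, so each bed carries its own Darcy discharge and the transmissivities add.
Σ(K_i·b_i) = 0.907×11.6 + 0.00509×9.46 + 50.6×13.4 = 688.6 m²/day.
Total thickness b = 34.46 m, so K_eq = Σ(K_i·b_i)/b = 19.98 m/day.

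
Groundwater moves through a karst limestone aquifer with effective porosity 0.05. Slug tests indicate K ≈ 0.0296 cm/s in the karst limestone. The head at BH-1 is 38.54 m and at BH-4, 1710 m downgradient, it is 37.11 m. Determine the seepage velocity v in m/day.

Convert K: 0.0296 cm/s × 864 = 25.57 m/day.
Hydraulic gradient i = (38.54 − 37.11) / 1710 = 1.43 / 1710 = 0.0008363.
Darcy flux q = K · i = 25.57 × 0.0008363 = 0.02139 m/day.
Seepage velocity v = q / n_e = 0.02139 / 0.05 = 0.4277 m/day.

0.428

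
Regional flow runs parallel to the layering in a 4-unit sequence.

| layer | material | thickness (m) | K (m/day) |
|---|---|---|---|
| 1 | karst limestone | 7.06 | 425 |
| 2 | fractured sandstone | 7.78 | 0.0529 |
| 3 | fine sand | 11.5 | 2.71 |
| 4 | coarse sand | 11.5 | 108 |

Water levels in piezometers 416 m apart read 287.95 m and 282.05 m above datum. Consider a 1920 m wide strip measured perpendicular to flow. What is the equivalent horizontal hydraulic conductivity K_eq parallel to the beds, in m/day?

Flow is parallel to layering, so each bed carries its own Darcy discharge and the transmissivities add.
Σ(K_i·b_i) = 425×7.06 + 0.0529×7.78 + 2.71×11.5 + 108×11.5 = 4274 m²/day.
Total thickness b = 37.84 m, so K_eq = Σ(K_i·b_i)/b = 113.0 m/day.

113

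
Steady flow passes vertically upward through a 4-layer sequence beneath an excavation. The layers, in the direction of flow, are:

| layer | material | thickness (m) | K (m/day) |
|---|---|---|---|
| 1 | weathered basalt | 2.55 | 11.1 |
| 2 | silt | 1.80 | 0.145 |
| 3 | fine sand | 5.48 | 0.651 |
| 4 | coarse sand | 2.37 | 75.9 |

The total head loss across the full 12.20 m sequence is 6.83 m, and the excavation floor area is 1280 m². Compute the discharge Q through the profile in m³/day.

Flow is perpendicular to layering, so the layers act in series and the equivalent K is the thickness-weighted harmonic mean.
Total thickness L = 2.55 + 1.80 + 5.48 + 2.37 = 12.20 m.
Σ(b_i/K_i) = 2.55/11.1 + 1.80/0.145 + 5.48/0.651 + 2.37/75.9 = 21.09 d.
K_eq = L / Σ(b_i/K_i) = 12.20 / 21.09 = 0.5784 m/day.
Q = K_eq · A · (Δh/L) = 0.5784 × 1280 × (6.83/12.20) = 414.5 m³/day.

414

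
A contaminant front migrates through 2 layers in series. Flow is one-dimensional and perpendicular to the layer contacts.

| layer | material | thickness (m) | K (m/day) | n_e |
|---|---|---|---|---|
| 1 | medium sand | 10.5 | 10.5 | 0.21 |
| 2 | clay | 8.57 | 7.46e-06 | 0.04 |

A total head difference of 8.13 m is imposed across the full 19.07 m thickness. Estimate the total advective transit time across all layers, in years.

With flow normal to the layers, continuity requires the same specific discharge q through every layer.
Σ(b_i/K_i) = 10.5/10.5 + 8.57/7.46e-06 = 1.149e+06 d.
q = Δh / Σ(b_i/K_i) = 8.13 / 1.149e+06 = 7.077e-06 m/day.
In each layer the seepage velocity is v_i = q/n_i, so the layer transit time is t_i = b_i·n_i / q:
  layer 1 (medium sand): t_1 = 10.5 × 0.21 / 7.077e-06 = 3.116e+05 d
  layer 2 (clay): t_2 = 8.57 × 0.04 / 7.077e-06 = 48439 d
Total t = Σ t_i = 3.600e+05 days = 985.7 years.

986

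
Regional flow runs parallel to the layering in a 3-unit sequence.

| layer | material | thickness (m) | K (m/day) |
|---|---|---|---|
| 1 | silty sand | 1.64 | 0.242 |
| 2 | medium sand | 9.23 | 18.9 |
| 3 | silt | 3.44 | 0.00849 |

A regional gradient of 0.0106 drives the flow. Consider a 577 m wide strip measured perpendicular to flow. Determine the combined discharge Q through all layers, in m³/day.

Flow is parallel to layering, so each bed carries its own Darcy discharge and the transmissivities add.
Σ(K_i·b_i) = 0.242×1.64 + 18.9×9.23 + 0.00849×3.44 = 174.9 m²/day.
Hydraulic gradient i = 0.0106.
Q = Σ(K_i·b_i) · W · i = 174.9 × 577 × 0.01060 = 1070 m³/day.

1070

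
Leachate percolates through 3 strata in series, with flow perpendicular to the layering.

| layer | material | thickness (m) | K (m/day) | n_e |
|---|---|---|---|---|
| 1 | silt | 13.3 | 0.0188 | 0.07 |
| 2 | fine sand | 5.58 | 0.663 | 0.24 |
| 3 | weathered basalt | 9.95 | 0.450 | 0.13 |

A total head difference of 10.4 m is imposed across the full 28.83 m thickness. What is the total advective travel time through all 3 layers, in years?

0.692

With flow normal to the layers, continuity requires the same specific discharge q through every layer.
Σ(b_i/K_i) = 13.3/0.0188 + 5.58/0.663 + 9.95/0.450 = 738.0 d.
q = Δh / Σ(b_i/K_i) = 10.4 / 738.0 = 0.01409 m/day.
In each layer the seepage velocity is v_i = q/n_i, so the layer transit time is t_i = b_i·n_i / q:
  layer 1 (silt): t_1 = 13.3 × 0.07 / 0.01409 = 66.06 d
  layer 2 (fine sand): t_2 = 5.58 × 0.24 / 0.01409 = 95.03 d
  layer 3 (weathered basalt): t_3 = 9.95 × 0.13 / 0.01409 = 91.79 d
Total t = Σ t_i = 252.9 days = 0.6923 years.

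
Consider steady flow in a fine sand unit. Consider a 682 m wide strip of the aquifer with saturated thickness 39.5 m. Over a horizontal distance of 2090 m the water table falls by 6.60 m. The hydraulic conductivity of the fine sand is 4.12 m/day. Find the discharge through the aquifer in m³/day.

Cross-sectional area A = 682 × 39.5 = 26939 m².
Hydraulic gradient i = Δh / L = 6.60 / 2090 = 0.003158.
Darcy's law: Q = K · A · i = 4.120 × 26939 × 0.003158 = 350.5 m³/day.

350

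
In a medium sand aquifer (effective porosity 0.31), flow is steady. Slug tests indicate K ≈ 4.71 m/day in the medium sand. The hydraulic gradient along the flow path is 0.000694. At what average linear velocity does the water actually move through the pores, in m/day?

0.0105

Hydraulic gradient i = 0.000694.
Darcy flux q = K · i = 4.710 × 0.0006940 = 0.003269 m/day.
Seepage velocity v = q / n_e = 0.003269 / 0.31 = 0.01054 m/day.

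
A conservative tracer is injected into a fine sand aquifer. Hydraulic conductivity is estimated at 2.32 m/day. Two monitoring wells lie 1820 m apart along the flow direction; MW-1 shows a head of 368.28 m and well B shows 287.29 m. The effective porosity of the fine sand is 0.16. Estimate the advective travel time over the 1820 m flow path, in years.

7.72

Hydraulic gradient i = (368.28 − 287.29) / 1820 = 80.99 / 1820 = 0.04450.
Darcy flux q = K · i = 2.320 × 0.04450 = 0.1032 m/day.
Seepage velocity v = q / n_e = 0.1032 / 0.16 = 0.6452 m/day.
Travel time t = L / v = 1820 / 0.6452 = 2821 days = 7.722 years.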